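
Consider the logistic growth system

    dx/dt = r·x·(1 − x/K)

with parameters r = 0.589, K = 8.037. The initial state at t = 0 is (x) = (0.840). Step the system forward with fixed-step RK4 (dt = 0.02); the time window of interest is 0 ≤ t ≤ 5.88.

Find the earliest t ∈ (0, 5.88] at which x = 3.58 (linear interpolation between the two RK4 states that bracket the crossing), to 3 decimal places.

t = 3.275

t=0.000: state=(0.840)
step 1 (dt=0.02): k1=(0.443), k2=(0.445), k3=(0.445), k4=(0.447); state += dt/6·(k1+2k2+2k3+k4)
t=0.020: state=(0.849)
t=0.040: state=(0.858)
t=0.060: state=(0.867)
continuing one RK4 step at a time; state shown every 10 steps (Δt=0.2):
t=0.200: state=(0.933)
t=0.400: state=(1.034)
t=0.600: state=(1.145)
t=0.800: state=(1.266)
t=1.000: state=(1.397)
t=1.200: state=(1.538)
t=1.400: state=(1.690)
t=1.600: state=(1.852)
t=1.800: state=(2.026)
t=2.000: state=(2.209)
t=2.200: state=(2.403)
t=2.400: state=(2.606)
t=2.600: state=(2.817)
t=2.800: state=(3.037)
t=3.000: state=(3.262)
t=3.200: state=(3.493)
t=3.260: state=(3.563)
next step: t=3.280: state=(3.586) — x has crossed 3.58
linear interpolation between t=3.260 (3.56261) and t=3.280 (3.58599) → t≈3.275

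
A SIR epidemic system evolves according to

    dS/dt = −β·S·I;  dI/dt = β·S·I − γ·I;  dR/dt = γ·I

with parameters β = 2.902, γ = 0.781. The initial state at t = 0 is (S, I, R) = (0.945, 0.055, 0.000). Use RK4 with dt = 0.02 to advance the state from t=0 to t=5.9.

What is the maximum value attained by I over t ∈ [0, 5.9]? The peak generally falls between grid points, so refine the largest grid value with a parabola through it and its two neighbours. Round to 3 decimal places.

max I = 0.393

t=0.000: state=(0.945, 0.055, 0.000)
step 1 (dt=0.02): k1=(-0.151, 0.108, 0.043), k2=(-0.154, 0.110, 0.044), k3=(-0.154, 0.110, 0.044), k4=(-0.156, 0.112, 0.045); state += dt/6·(k1+2k2+2k3+k4)
t=0.020: state=(0.942, 0.057, 0.001)
t=0.040: state=(0.939, 0.059, 0.002)
t=0.060: state=(0.935, 0.062, 0.003)
continuing one RK4 step at a time; state shown every 10 steps (Δt=0.2):
t=0.200: state=(0.909, 0.081, 0.010)
t=0.400: state=(0.859, 0.115, 0.026)
t=0.600: state=(0.794, 0.159, 0.047)
t=0.800: state=(0.713, 0.211, 0.076)
t=1.000: state=(0.621, 0.266, 0.113)
t=1.200: state=(0.524, 0.317, 0.159)
t=1.400: state=(0.430, 0.358, 0.212)
t=1.600: state=(0.347, 0.383, 0.270)
t=1.800: state=(0.277, 0.393, 0.331)
t=2.000: state=(0.220, 0.388, 0.392)
t=2.200: state=(0.177, 0.372, 0.451)
t=2.400: state=(0.143, 0.349, 0.508)
t=2.600: state=(0.118, 0.322, 0.560)
t=2.800: state=(0.099, 0.293, 0.608)
t=3.000: state=(0.084, 0.264, 0.652)
t=3.200: state=(0.073, 0.237, 0.691)
t=3.400: state=(0.064, 0.211, 0.726)
t=3.600: state=(0.057, 0.186, 0.757)
t=3.800: state=(0.051, 0.165, 0.784)
t=4.000: state=(0.047, 0.145, 0.808)
t=4.200: state=(0.043, 0.127, 0.829)
t=4.400: state=(0.040, 0.111, 0.848)
t=4.600: state=(0.038, 0.098, 0.864)
t=4.800: state=(0.036, 0.085, 0.879)
t=5.000: state=(0.034, 0.074, 0.891)
t=5.200: state=(0.033, 0.065, 0.902)
t=5.400: state=(0.032, 0.057, 0.911)
t=5.600: state=(0.031, 0.049, 0.920)
t=5.800: state=(0.030, 0.043, 0.927)
t=5.900: state=(0.030, 0.040, 0.930)
largest grid value and its neighbours: I(1.800)=0.39275, I(1.820)=0.39285, I(1.840)=0.39281
parabola through these three points peaks at t≈1.824 with I≈0.39285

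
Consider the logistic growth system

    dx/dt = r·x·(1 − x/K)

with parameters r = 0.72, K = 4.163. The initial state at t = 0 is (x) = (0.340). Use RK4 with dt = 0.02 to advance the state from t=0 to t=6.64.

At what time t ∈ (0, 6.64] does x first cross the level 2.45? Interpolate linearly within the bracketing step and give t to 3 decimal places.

t = 3.858

t=0.000: state=(0.340)
step 1 (dt=0.02): k1=(0.225), k2=(0.226), k3=(0.226), k4=(0.228); state += dt/6·(k1+2k2+2k3+k4)
t=0.020: state=(0.345)
t=0.040: state=(0.349)
t=0.060: state=(0.354)
continuing one RK4 step at a time; state shown every 25 steps (Δt=0.5):
t=0.500: state=(0.471)
t=1.000: state=(0.643)
t=1.500: state=(0.864)
t=2.000: state=(1.136)
t=2.500: state=(1.456)
t=3.000: state=(1.813)
t=3.500: state=(2.186)
t=3.840: state=(2.437)
next step: t=3.860: state=(2.452) — x has crossed 2.45
linear interpolation between t=3.840 (2.43699) and t=3.860 (2.45153) → t≈3.858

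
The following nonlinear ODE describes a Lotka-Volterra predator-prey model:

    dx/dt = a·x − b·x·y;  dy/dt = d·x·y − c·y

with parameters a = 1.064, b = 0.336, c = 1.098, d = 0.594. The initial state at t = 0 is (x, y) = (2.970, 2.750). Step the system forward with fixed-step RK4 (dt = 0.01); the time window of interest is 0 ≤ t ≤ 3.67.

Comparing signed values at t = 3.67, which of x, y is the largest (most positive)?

t=0.000: state=(2.970, 2.750)
step 1 (dt=0.01): k1=(0.416, 1.832), k2=(0.407, 1.842), k3=(0.407, 1.841), k4=(0.398, 1.851); state += dt/6·(k1+2k2+2k3+k4)
t=0.010: state=(2.974, 2.768)
t=0.020: state=(2.978, 2.787)
t=0.030: state=(2.982, 2.806)
continuing one RK4 step at a time; state shown every 20 steps (Δt=0.2):
t=0.200: state=(3.014, 3.153)
t=0.400: state=(2.972, 3.615)
t=0.600: state=(2.837, 4.102)
t=0.800: state=(2.622, 4.557)
t=1.000: state=(2.358, 4.920)
t=1.200: state=(2.078, 5.141)
t=1.400: state=(1.815, 5.200)
t=1.600: state=(1.587, 5.107)
t=1.800: state=(1.402, 4.895)
t=2.000: state=(1.260, 4.601)
t=2.200: state=(1.157, 4.263)
t=2.400: state=(1.088, 3.910)
t=2.600: state=(1.047, 3.562)
t=2.800: state=(1.031, 3.235)
t=3.000: state=(1.037, 2.936)
t=3.200: state=(1.063, 2.670)
t=3.400: state=(1.108, 2.438)
t=3.600: state=(1.171, 2.241)
t=3.670: state=(1.198, 2.180)
compare at T: x=1.198, y=2.180

largest component: y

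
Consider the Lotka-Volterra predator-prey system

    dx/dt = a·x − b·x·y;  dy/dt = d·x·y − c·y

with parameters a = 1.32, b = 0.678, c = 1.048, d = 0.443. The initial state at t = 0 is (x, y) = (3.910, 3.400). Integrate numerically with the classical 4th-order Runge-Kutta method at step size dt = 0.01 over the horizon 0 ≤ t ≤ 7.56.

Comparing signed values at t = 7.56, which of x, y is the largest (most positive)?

t=0.000: state=(3.910, 3.400)
step 1 (dt=0.01): k1=(-3.852, 2.326), k2=(-3.864, 2.305), k3=(-3.863, 2.305), k4=(-3.875, 2.283); state += dt/6·(k1+2k2+2k3+k4)
t=0.010: state=(3.871, 3.423)
t=0.020: state=(3.833, 3.446)
t=0.030: state=(3.793, 3.468)
continuing one RK4 step at a time; state shown every 25 steps (Δt=0.25):
t=0.250: state=(2.935, 3.821)
t=0.500: state=(2.115, 3.880)
t=0.750: state=(1.549, 3.649)
t=1.000: state=(1.198, 3.264)
t=1.250: state=(0.994, 2.833)
t=1.500: state=(0.886, 2.417)
t=1.750: state=(0.845, 2.046)
t=2.000: state=(0.854, 1.729)
t=2.250: state=(0.907, 1.466)
t=2.500: state=(1.003, 1.254)
t=2.750: state=(1.144, 1.086)
t=3.000: state=(1.339, 0.959)
t=3.250: state=(1.597, 0.867)
t=3.500: state=(1.927, 0.811)
t=3.750: state=(2.342, 0.789)
t=4.000: state=(2.847, 0.809)
t=4.250: state=(3.435, 0.881)
t=4.500: state=(4.069, 1.027)
t=4.750: state=(4.662, 1.283)
t=5.000: state=(5.051, 1.695)
t=5.250: state=(5.024, 2.290)
t=5.500: state=(4.467, 2.995)
t=5.750: state=(3.543, 3.597)
t=6.000: state=(2.600, 3.885)
t=6.250: state=(1.874, 3.821)
t=6.500: state=(1.396, 3.516)
t=6.750: state=(1.107, 3.104)
t=7.000: state=(0.944, 2.673)
t=7.250: state=(0.864, 2.272)
t=7.500: state=(0.843, 1.921)
t=7.560: state=(0.845, 1.845)
compare at T: x=0.845, y=1.845

largest component: y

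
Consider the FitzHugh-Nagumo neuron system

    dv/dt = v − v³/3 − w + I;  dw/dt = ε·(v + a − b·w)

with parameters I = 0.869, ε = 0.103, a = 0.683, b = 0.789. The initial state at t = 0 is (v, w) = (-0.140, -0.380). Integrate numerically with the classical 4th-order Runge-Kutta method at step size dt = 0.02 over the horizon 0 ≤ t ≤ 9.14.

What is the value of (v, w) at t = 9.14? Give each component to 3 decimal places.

(v, w) = (1.463, 1.380)

t=0.000: state=(-0.140, -0.380)
step 1 (dt=0.02): k1=(1.110, 0.087), k2=(1.120, 0.088), k3=(1.120, 0.088), k4=(1.130, 0.089); state += dt/6·(k1+2k2+2k3+k4)
t=0.020: state=(-0.118, -0.378)
t=0.040: state=(-0.095, -0.376)
t=0.060: state=(-0.072, -0.375)
continuing one RK4 step at a time; state shown every 25 steps (Δt=0.5):
t=0.500: state=(0.558, -0.321)
t=1.000: state=(1.431, -0.223)
t=1.500: state=(1.932, -0.092)
t=2.000: state=(2.038, 0.047)
t=2.500: state=(2.026, 0.182)
t=3.000: state=(1.990, 0.311)
t=3.500: state=(1.949, 0.432)
t=4.000: state=(1.908, 0.547)
t=4.500: state=(1.865, 0.655)
t=5.000: state=(1.823, 0.756)
t=5.500: state=(1.781, 0.852)
t=6.000: state=(1.739, 0.941)
t=6.500: state=(1.696, 1.025)
t=7.000: state=(1.653, 1.103)
t=7.500: state=(1.610, 1.176)
t=8.000: state=(1.566, 1.243)
t=8.500: state=(1.521, 1.306)
t=9.000: state=(1.476, 1.364)
t=9.140: state=(1.463, 1.380)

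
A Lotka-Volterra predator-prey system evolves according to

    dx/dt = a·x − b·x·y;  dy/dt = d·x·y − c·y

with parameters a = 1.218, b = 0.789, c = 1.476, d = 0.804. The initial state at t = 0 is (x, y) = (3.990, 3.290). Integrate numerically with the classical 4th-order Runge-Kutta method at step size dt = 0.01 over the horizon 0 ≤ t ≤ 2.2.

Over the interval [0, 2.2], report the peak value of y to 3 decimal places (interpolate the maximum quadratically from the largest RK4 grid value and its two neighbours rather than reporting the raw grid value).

t=0.000: state=(3.990, 3.290)
step 1 (dt=0.01): k1=(-5.497, 5.698), k2=(-5.549, 5.674), k3=(-5.548, 5.673), k4=(-5.597, 5.647); state += dt/6·(k1+2k2+2k3+k4)
t=0.010: state=(3.935, 3.347)
t=0.020: state=(3.878, 3.403)
t=0.030: state=(3.821, 3.458)
continuing one RK4 step at a time; state shown every 10 steps (Δt=0.1):
t=0.100: state=(3.402, 3.822)
t=0.200: state=(2.794, 4.230)
t=0.300: state=(2.237, 4.465)
t=0.400: state=(1.770, 4.523)
t=0.500: state=(1.403, 4.431)
t=0.600: state=(1.126, 4.229)
t=0.700: state=(0.920, 3.960)
t=0.800: state=(0.770, 3.656)
t=0.900: state=(0.660, 3.340)
t=1.000: state=(0.580, 3.028)
t=1.100: state=(0.522, 2.731)
t=1.200: state=(0.480, 2.452)
t=1.300: state=(0.452, 2.197)
t=1.400: state=(0.433, 1.964)
t=1.500: state=(0.423, 1.753)
t=1.600: state=(0.419, 1.565)
t=1.700: state=(0.421, 1.396)
t=1.800: state=(0.428, 1.247)
t=1.900: state=(0.441, 1.114)
t=2.000: state=(0.458, 0.996)
t=2.100: state=(0.481, 0.893)
t=2.200: state=(0.508, 0.801)
largest grid value and its neighbours: y(0.370)=4.52320, y(0.380)=4.52472, y(0.390)=4.52465
parabola through these three points peaks at t≈0.385 with y≈4.52489

max y = 4.525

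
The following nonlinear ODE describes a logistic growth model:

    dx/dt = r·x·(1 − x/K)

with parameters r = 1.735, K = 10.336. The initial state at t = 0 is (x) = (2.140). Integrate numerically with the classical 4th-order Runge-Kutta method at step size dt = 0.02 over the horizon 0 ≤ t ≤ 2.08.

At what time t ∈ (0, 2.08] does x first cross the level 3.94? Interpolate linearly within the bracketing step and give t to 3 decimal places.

t = 0.495

t=0.000: state=(2.140)
step 1 (dt=0.02): k1=(2.944), k2=(2.974), k3=(2.974), k4=(3.004); state += dt/6·(k1+2k2+2k3+k4)
t=0.020: state=(2.199)
t=0.040: state=(2.260)
t=0.060: state=(2.322)
continuing one RK4 step at a time; state shown every 5 steps (Δt=0.1):
t=0.100: state=(2.449)
t=0.200: state=(2.788)
t=0.300: state=(3.155)
t=0.400: state=(3.548)
t=0.480: state=(3.878)
next step: t=0.500: state=(3.962) — x has crossed 3.94
linear interpolation between t=0.480 (3.87790) and t=0.500 (3.96234) → t≈0.495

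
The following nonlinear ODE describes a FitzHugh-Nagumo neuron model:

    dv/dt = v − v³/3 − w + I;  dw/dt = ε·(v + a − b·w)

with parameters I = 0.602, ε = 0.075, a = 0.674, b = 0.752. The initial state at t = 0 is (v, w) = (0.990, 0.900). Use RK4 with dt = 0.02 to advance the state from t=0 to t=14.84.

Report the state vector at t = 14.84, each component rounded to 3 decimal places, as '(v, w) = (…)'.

t=0.000: state=(0.990, 0.900)
step 1 (dt=0.02): k1=(0.369, 0.074), k2=(0.368, 0.074), k3=(0.368, 0.074), k4=(0.367, 0.075); state += dt/6·(k1+2k2+2k3+k4)
t=0.020: state=(0.997, 0.901)
t=0.040: state=(1.005, 0.903)
t=0.060: state=(1.012, 0.904)
continuing one RK4 step at a time; state shown every 25 steps (Δt=0.5):
t=0.500: state=(1.160, 0.940)
t=1.000: state=(1.285, 0.984)
t=1.500: state=(1.357, 1.031)
t=2.000: state=(1.385, 1.078)
t=2.500: state=(1.385, 1.124)
t=3.000: state=(1.366, 1.168)
t=3.500: state=(1.336, 1.211)
t=4.000: state=(1.299, 1.251)
t=4.500: state=(1.256, 1.288)
t=5.000: state=(1.208, 1.323)
t=5.500: state=(1.155, 1.355)
t=6.000: state=(1.096, 1.384)
t=6.500: state=(1.030, 1.409)
t=7.000: state=(0.954, 1.432)
t=7.500: state=(0.863, 1.451)
t=8.000: state=(0.751, 1.465)
t=8.500: state=(0.604, 1.474)
t=9.000: state=(0.398, 1.477)
t=9.500: state=(0.084, 1.470)
t=10.000: state=(-0.417, 1.449)
t=10.500: state=(-1.122, 1.405)
t=11.000: state=(-1.707, 1.338)
t=11.500: state=(-1.929, 1.257)
t=12.000: state=(-1.967, 1.175)
t=12.500: state=(-1.955, 1.095)
t=13.000: state=(-1.930, 1.017)
t=13.500: state=(-1.904, 0.943)
t=14.000: state=(-1.876, 0.872)
t=14.500: state=(-1.848, 0.804)
t=14.840: state=(-1.830, 0.759)

(v, w) = (-1.830, 0.759)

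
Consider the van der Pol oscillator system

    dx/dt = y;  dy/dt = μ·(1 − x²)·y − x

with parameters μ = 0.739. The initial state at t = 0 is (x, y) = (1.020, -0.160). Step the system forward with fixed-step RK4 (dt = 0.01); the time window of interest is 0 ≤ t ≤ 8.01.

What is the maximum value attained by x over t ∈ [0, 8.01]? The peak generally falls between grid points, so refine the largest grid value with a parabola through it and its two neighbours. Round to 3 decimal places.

t=0.000: state=(1.020, -0.160)
step 1 (dt=0.01): k1=(-0.160, -1.015), k2=(-0.165, -1.014), k3=(-0.165, -1.014), k4=(-0.170, -1.014); state += dt/6·(k1+2k2+2k3+k4)
t=0.010: state=(1.018, -0.170)
t=0.020: state=(1.017, -0.180)
t=0.030: state=(1.015, -0.190)
continuing one RK4 step at a time; state shown every 50 steps (Δt=0.5):
t=0.500: state=(0.816, -0.652)
t=1.000: state=(0.363, -1.171)
t=1.500: state=(-0.360, -1.694)
t=2.000: state=(-1.212, -1.500)
t=2.500: state=(-1.685, -0.361)
t=3.000: state=(-1.644, 0.434)
t=3.500: state=(-1.308, 0.887)
t=4.000: state=(-0.750, 1.376)
t=4.500: state=(0.108, 2.082)
t=5.000: state=(1.233, 2.118)
t=5.500: state=(1.914, 0.535)
t=6.000: state=(1.903, -0.418)
t=6.500: state=(1.586, -0.817)
t=7.000: state=(1.088, -1.196)
t=7.500: state=(0.350, -1.807)
t=8.000: state=(-0.734, -2.418)
t=8.010: state=(-0.758, -2.418)
largest grid value and its neighbours: x(5.710)=1.96777, x(5.720)=1.96782, x(5.730)=1.96767
parabola through these three points peaks at t≈5.718 with x≈1.96782

max x = 1.968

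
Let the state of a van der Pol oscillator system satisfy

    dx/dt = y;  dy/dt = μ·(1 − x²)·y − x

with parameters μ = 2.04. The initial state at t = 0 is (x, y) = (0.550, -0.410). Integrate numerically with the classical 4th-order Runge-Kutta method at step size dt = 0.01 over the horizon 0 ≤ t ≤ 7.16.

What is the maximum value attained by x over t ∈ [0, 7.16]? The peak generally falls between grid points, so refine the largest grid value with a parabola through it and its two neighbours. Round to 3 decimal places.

t=0.000: state=(0.550, -0.410)
step 1 (dt=0.01): k1=(-0.410, -1.133), k2=(-0.416, -1.141), k3=(-0.416, -1.141), k4=(-0.421, -1.149); state += dt/6·(k1+2k2+2k3+k4)
t=0.010: state=(0.546, -0.421)
t=0.020: state=(0.542, -0.433)
t=0.030: state=(0.537, -0.445)
continuing one RK4 step at a time; state shown every 25 steps (Δt=0.25):
t=0.250: state=(0.407, -0.756)
t=0.500: state=(0.156, -1.298)
t=0.750: state=(-0.268, -2.137)
t=1.000: state=(-0.904, -2.803)
t=1.250: state=(-1.523, -1.858)
t=1.500: state=(-1.796, -0.453)
t=1.750: state=(-1.823, 0.128)
t=2.000: state=(-1.765, 0.311)
t=2.250: state=(-1.676, 0.388)
t=2.500: state=(-1.572, 0.446)
t=2.750: state=(-1.453, 0.511)
t=3.000: state=(-1.315, 0.599)
t=3.250: state=(-1.149, 0.733)
t=3.500: state=(-0.941, 0.954)
t=3.750: state=(-0.657, 1.361)
t=4.000: state=(-0.228, 2.168)
t=4.250: state=(0.475, 3.497)
t=4.500: state=(1.404, 3.347)
t=4.750: state=(1.934, 0.958)
t=5.000: state=(2.019, -0.046)
t=5.250: state=(1.974, -0.267)
t=5.500: state=(1.898, -0.328)
t=5.750: state=(1.812, -0.362)
t=6.000: state=(1.717, -0.395)
t=6.250: state=(1.614, -0.436)
t=6.500: state=(1.498, -0.491)
t=6.750: state=(1.366, -0.566)
t=7.000: state=(1.212, -0.680)
t=7.160: state=(1.095, -0.786)
largest grid value and its neighbours: x(4.970)=2.02001, x(4.980)=2.02002, x(4.990)=2.01983
parabola through these three points peaks at t≈4.976 with x≈2.02004

max x = 2.020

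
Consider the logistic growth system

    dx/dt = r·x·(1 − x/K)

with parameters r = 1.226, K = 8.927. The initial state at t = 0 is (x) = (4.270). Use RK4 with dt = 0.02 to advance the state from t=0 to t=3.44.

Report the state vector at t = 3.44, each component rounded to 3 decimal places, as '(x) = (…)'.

t=0.000: state=(4.270)
step 1 (dt=0.02): k1=(2.731), k2=(2.732), k3=(2.732), k4=(2.733); state += dt/6·(k1+2k2+2k3+k4)
t=0.020: state=(4.325)
t=0.040: state=(4.379)
t=0.060: state=(4.434)
continuing one RK4 step at a time; state shown every 10 steps (Δt=0.2):
t=0.200: state=(4.816)
t=0.400: state=(5.352)
t=0.600: state=(5.863)
t=0.800: state=(6.336)
t=1.000: state=(6.763)
t=1.200: state=(7.139)
t=1.400: state=(7.464)
t=1.600: state=(7.740)
t=1.800: state=(7.970)
t=2.000: state=(8.161)
t=2.200: state=(8.316)
t=2.400: state=(8.441)
t=2.600: state=(8.542)
t=2.800: state=(8.623)
t=3.000: state=(8.688)
t=3.200: state=(8.739)
t=3.400: state=(8.779)
t=3.440: state=(8.786)

(x) = (8.786)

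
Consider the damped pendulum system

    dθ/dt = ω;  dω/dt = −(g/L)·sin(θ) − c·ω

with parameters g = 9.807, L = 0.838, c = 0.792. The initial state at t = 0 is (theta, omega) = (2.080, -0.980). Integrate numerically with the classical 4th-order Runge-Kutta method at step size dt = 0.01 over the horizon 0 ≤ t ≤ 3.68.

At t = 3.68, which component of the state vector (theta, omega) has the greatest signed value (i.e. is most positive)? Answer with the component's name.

largest component: omega

t=0.000: state=(2.080, -0.980)
step 1 (dt=0.01): k1=(-0.980, -9.442), k2=(-1.027, -9.432), k3=(-1.027, -9.434), k4=(-1.074, -9.425); state += dt/6·(k1+2k2+2k3+k4)
t=0.010: state=(2.070, -1.074)
t=0.020: state=(2.059, -1.169)
t=0.030: state=(2.046, -1.263)
continuing one RK4 step at a time; state shown every 20 steps (Δt=0.2):
t=0.200: state=(1.696, -2.862)
t=0.400: state=(0.949, -4.501)
t=0.600: state=(-0.012, -4.766)
t=0.800: state=(-0.826, -3.137)
t=1.000: state=(-1.221, -0.794)
t=1.200: state=(-1.158, 1.358)
t=1.400: state=(-0.716, 2.914)
t=1.600: state=(-0.071, 3.299)
t=1.800: state=(0.508, 2.301)
t=2.000: state=(0.802, 0.594)
t=2.200: state=(0.751, -1.050)
t=2.400: state=(0.421, -2.112)
t=2.600: state=(-0.029, -2.212)
t=2.800: state=(-0.401, -1.390)
t=3.000: state=(-0.557, -0.146)
t=3.200: state=(-0.468, 0.969)
t=3.400: state=(-0.205, 1.553)
t=3.600: state=(0.104, 1.420)
t=3.680: state=(0.209, 1.189)
compare at T: theta=0.209, omega=1.189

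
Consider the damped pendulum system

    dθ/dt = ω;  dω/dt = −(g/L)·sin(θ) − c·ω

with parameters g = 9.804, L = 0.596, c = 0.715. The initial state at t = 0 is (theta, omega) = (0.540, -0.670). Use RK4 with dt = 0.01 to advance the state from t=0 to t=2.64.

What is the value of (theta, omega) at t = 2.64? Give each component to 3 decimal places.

(theta, omega) = (-0.043, 0.860)

t=0.000: state=(0.540, -0.670)
step 1 (dt=0.01): k1=(-0.670, -7.978), k2=(-0.710, -7.902), k3=(-0.710, -7.900), k4=(-0.749, -7.822); state += dt/6·(k1+2k2+2k3+k4)
t=0.010: state=(0.533, -0.749)
t=0.020: state=(0.525, -0.826)
t=0.030: state=(0.516, -0.902)
continuing one RK4 step at a time; state shown every 10 steps (Δt=0.1):
t=0.100: state=(0.436, -1.375)
t=0.200: state=(0.273, -1.835)
t=0.300: state=(0.079, -1.987)
t=0.400: state=(-0.113, -1.819)
t=0.500: state=(-0.275, -1.380)
t=0.600: state=(-0.383, -0.762)
t=0.700: state=(-0.425, -0.077)
t=0.800: state=(-0.400, 0.573)
t=0.900: state=(-0.315, 1.095)
t=1.000: state=(-0.188, 1.417)
t=1.100: state=(-0.040, 1.499)
t=1.200: state=(0.104, 1.341)
t=1.300: state=(0.222, 0.985)
t=1.400: state=(0.297, 0.504)
t=1.500: state=(0.321, -0.021)
t=1.600: state=(0.294, -0.506)
t=1.700: state=(0.224, -0.881)
t=1.800: state=(0.123, -1.096)
t=1.900: state=(0.011, -1.126)
t=2.000: state=(-0.096, -0.977)
t=2.100: state=(-0.180, -0.687)
t=2.200: state=(-0.230, -0.310)
t=2.300: state=(-0.242, 0.087)
t=2.400: state=(-0.214, 0.444)
t=2.500: state=(-0.156, 0.709)
t=2.600: state=(-0.077, 0.845)
t=2.640: state=(-0.043, 0.860)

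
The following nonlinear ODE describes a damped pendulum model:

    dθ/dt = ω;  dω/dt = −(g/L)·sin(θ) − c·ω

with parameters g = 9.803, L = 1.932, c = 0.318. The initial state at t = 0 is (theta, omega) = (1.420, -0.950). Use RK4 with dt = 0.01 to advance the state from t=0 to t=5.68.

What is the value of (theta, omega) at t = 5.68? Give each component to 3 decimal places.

t=0.000: state=(1.420, -0.950)
step 1 (dt=0.01): k1=(-0.950, -4.714), k2=(-0.974, -4.703), k3=(-0.974, -4.703), k4=(-0.997, -4.692); state += dt/6·(k1+2k2+2k3+k4)
t=0.010: state=(1.410, -0.997)
t=0.020: state=(1.400, -1.044)
t=0.030: state=(1.389, -1.090)
continuing one RK4 step at a time; state shown every 20 steps (Δt=0.2):
t=0.200: state=(1.139, -1.834)
t=0.400: state=(0.701, -2.502)
t=0.600: state=(0.166, -2.757)
t=0.800: state=(-0.366, -2.483)
t=1.000: state=(-0.798, -1.782)
t=1.200: state=(-1.066, -0.876)
t=1.400: state=(-1.146, 0.064)
t=1.600: state=(-1.044, 0.940)
t=1.800: state=(-0.781, 1.664)
t=2.000: state=(-0.397, 2.109)
t=2.200: state=(0.036, 2.152)
t=2.400: state=(0.436, 1.784)
t=2.600: state=(0.730, 1.124)
t=2.800: state=(0.877, 0.339)
t=3.000: state=(0.866, -0.443)
t=3.200: state=(0.707, -1.118)
t=3.400: state=(0.433, -1.583)
t=3.600: state=(0.094, -1.741)
t=3.800: state=(-0.241, -1.558)
t=4.000: state=(-0.510, -1.094)
t=4.200: state=(-0.668, -0.472)
t=4.400: state=(-0.696, 0.185)
t=4.600: state=(-0.598, 0.774)
t=4.800: state=(-0.397, 1.200)
t=5.000: state=(-0.134, 1.385)
t=5.200: state=(0.138, 1.295)
t=5.400: state=(0.368, 0.964)
t=5.600: state=(0.513, 0.478)
t=5.680: state=(0.543, 0.263)

(theta, omega) = (0.543, 0.263)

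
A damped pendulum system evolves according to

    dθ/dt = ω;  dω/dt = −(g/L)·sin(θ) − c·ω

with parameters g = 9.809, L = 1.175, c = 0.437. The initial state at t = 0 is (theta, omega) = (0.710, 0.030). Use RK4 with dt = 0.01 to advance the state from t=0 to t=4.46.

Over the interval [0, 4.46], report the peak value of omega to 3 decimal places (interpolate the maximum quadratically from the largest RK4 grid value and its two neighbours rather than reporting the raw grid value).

t=0.000: state=(0.710, 0.030)
step 1 (dt=0.01): k1=(0.030, -5.455), k2=(0.003, -5.444), k3=(0.003, -5.443), k4=(-0.024, -5.431); state += dt/6·(k1+2k2+2k3+k4)
t=0.010: state=(0.710, -0.024)
t=0.020: state=(0.710, -0.079)
t=0.030: state=(0.708, -0.133)
continuing one RK4 step at a time; state shown every 20 steps (Δt=0.2):
t=0.200: state=(0.612, -0.974)
t=0.400: state=(0.343, -1.638)
t=0.600: state=(-0.007, -1.766)
t=0.800: state=(-0.326, -1.340)
t=1.000: state=(-0.519, -0.552)
t=1.200: state=(-0.541, 0.322)
t=1.400: state=(-0.401, 1.035)
t=1.600: state=(-0.151, 1.389)
t=1.800: state=(0.124, 1.288)
t=2.000: state=(0.338, 0.800)
t=2.200: state=(0.431, 0.115)
t=2.400: state=(0.386, -0.545)
t=2.600: state=(0.227, -0.991)
t=2.800: state=(0.012, -1.099)
t=3.000: state=(-0.189, -0.858)
t=3.200: state=(-0.315, -0.374)
t=3.400: state=(-0.334, 0.181)
t=3.600: state=(-0.249, 0.635)
t=3.800: state=(-0.095, 0.860)
t=4.000: state=(0.076, 0.800)
t=4.200: state=(0.209, 0.497)
t=4.400: state=(0.266, 0.068)
t=4.460: state=(0.266, -0.064)
largest grid value and its neighbours: omega(1.650)=1.40701, omega(1.660)=1.40703, omega(1.670)=1.40588
parabola through these three points peaks at t≈1.655 with omega≈1.40717

max omega = 1.407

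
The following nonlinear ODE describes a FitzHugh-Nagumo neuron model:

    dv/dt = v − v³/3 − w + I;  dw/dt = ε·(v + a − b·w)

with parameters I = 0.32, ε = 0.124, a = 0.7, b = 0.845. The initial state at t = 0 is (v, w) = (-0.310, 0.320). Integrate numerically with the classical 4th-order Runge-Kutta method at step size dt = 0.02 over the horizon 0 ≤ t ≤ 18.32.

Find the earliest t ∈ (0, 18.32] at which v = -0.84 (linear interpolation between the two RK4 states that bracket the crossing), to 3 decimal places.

t = 1.117

t=0.000: state=(-0.310, 0.320)
step 1 (dt=0.02): k1=(-0.300, 0.015), k2=(-0.303, 0.014), k3=(-0.303, 0.014), k4=(-0.306, 0.014); state += dt/6·(k1+2k2+2k3+k4)
t=0.020: state=(-0.316, 0.320)
t=0.040: state=(-0.322, 0.321)
t=0.060: state=(-0.329, 0.321)
continuing one RK4 step at a time; state shown every 50 steps (Δt=1):
t=1.000: state=(-0.768, 0.310)
t=1.100: state=(-0.829, 0.305)
next step: t=1.120: state=(-0.842, 0.304) — v has crossed -0.84
linear interpolation between t=1.100 (-0.82946) and t=1.120 (-0.84198) → t≈1.117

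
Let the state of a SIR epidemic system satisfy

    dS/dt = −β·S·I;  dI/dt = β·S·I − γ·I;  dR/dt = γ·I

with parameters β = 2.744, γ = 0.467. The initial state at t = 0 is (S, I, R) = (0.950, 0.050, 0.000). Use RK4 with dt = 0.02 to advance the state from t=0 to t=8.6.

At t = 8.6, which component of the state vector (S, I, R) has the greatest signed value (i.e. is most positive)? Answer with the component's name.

t=0.000: state=(0.950, 0.050, 0.000)
step 1 (dt=0.02): k1=(-0.130, 0.107, 0.023), k2=(-0.133, 0.109, 0.024), k3=(-0.133, 0.109, 0.024), k4=(-0.136, 0.111, 0.024); state += dt/6·(k1+2k2+2k3+k4)
t=0.020: state=(0.947, 0.052, 0.000)
t=0.040: state=(0.945, 0.054, 0.001)
t=0.060: state=(0.942, 0.057, 0.001)
continuing one RK4 step at a time; state shown every 25 steps (Δt=0.5):
t=0.500: state=(0.843, 0.137, 0.020)
t=1.000: state=(0.629, 0.301, 0.070)
t=1.500: state=(0.368, 0.471, 0.162)
t=2.000: state=(0.182, 0.537, 0.282)
t=2.500: state=(0.088, 0.507, 0.405)
t=3.000: state=(0.046, 0.439, 0.515)
t=3.500: state=(0.027, 0.364, 0.609)
t=4.000: state=(0.017, 0.297, 0.686)
t=4.500: state=(0.012, 0.240, 0.749)
t=5.000: state=(0.009, 0.192, 0.799)
t=5.500: state=(0.007, 0.154, 0.839)
t=6.000: state=(0.006, 0.123, 0.871)
t=6.500: state=(0.005, 0.098, 0.897)
t=7.000: state=(0.004, 0.078, 0.918)
t=7.500: state=(0.004, 0.062, 0.934)
t=8.000: state=(0.004, 0.050, 0.947)
t=8.500: state=(0.003, 0.039, 0.957)
t=8.600: state=(0.003, 0.038, 0.959)
compare at T: S=0.003, I=0.038, R=0.959

largest component: R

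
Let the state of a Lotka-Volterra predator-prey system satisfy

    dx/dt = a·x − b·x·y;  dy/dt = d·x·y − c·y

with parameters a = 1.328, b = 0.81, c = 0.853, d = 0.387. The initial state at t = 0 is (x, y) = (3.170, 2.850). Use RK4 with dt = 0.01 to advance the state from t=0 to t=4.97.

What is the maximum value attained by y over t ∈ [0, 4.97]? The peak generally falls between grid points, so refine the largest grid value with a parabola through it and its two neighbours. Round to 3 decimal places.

t=0.000: state=(3.170, 2.850)
step 1 (dt=0.01): k1=(-3.108, 1.065), k2=(-3.107, 1.050), k3=(-3.106, 1.050), k4=(-3.104, 1.035); state += dt/6·(k1+2k2+2k3+k4)
t=0.010: state=(3.139, 2.861)
t=0.020: state=(3.108, 2.871)
t=0.030: state=(3.077, 2.881)
continuing one RK4 step at a time; state shown every 20 steps (Δt=0.2):
t=0.200: state=(2.570, 3.000)
t=0.400: state=(2.054, 3.023)
t=0.600: state=(1.651, 2.939)
t=0.800: state=(1.354, 2.782)
t=1.000: state=(1.143, 2.583)
t=1.200: state=(0.998, 2.365)
t=1.400: state=(0.903, 2.146)
t=1.600: state=(0.847, 1.935)
t=1.800: state=(0.820, 1.740)
t=2.000: state=(0.819, 1.563)
t=2.200: state=(0.840, 1.405)
t=2.400: state=(0.882, 1.266)
t=2.600: state=(0.947, 1.146)
t=2.800: state=(1.035, 1.043)
t=3.000: state=(1.148, 0.957)
t=3.200: state=(1.290, 0.886)
t=3.400: state=(1.464, 0.831)
t=3.600: state=(1.674, 0.791)
t=3.800: state=(1.925, 0.766)
t=4.000: state=(2.220, 0.759)
t=4.200: state=(2.559, 0.769)
t=4.400: state=(2.939, 0.802)
t=4.600: state=(3.351, 0.863)
t=4.800: state=(3.773, 0.958)
t=4.970: state=(4.113, 1.075)
largest grid value and its neighbours: y(0.330)=3.02816, y(0.340)=3.02822, y(0.350)=3.02800
parabola through these three points peaks at t≈0.337 with y≈3.02823

max y = 3.028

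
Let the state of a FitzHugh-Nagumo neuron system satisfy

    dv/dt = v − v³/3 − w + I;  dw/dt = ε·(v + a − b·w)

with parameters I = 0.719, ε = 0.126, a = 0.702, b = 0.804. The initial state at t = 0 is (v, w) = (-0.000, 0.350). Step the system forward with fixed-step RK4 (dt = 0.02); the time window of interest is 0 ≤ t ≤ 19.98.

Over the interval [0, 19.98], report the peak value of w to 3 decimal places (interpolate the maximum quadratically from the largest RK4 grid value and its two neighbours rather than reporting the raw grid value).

max w = 1.622

t=0.000: state=(-0.000, 0.350)
step 1 (dt=0.02): k1=(0.369, 0.053), k2=(0.372, 0.053), k3=(0.372, 0.053), k4=(0.375, 0.054); state += dt/6·(k1+2k2+2k3+k4)
t=0.020: state=(0.007, 0.351)
t=0.040: state=(0.015, 0.352)
t=0.060: state=(0.023, 0.353)
continuing one RK4 step at a time; state shown every 50 steps (Δt=1):
t=1.000: state=(0.570, 0.431)
t=2.000: state=(1.392, 0.594)
t=3.000: state=(1.667, 0.810)
t=4.000: state=(1.619, 1.014)
t=5.000: state=(1.515, 1.188)
t=6.000: state=(1.396, 1.332)
t=7.000: state=(1.265, 1.448)
t=8.000: state=(1.116, 1.535)
t=9.000: state=(0.931, 1.594)
t=10.000: state=(0.667, 1.621)
t=11.000: state=(0.184, 1.603)
t=12.000: state=(-0.912, 1.496)
t=13.000: state=(-1.850, 1.257)
t=14.000: state=(-1.884, 0.993)
t=15.000: state=(-1.796, 0.761)
t=16.000: state=(-1.701, 0.562)
t=17.000: state=(-1.604, 0.394)
t=18.000: state=(-1.507, 0.254)
t=19.000: state=(-1.407, 0.139)
t=19.980: state=(-1.305, 0.049)
largest grid value and its neighbours: w(10.160)=1.62204, w(10.180)=1.62206, w(10.200)=1.62205
parabola through these three points peaks at t≈10.183 with w≈1.62206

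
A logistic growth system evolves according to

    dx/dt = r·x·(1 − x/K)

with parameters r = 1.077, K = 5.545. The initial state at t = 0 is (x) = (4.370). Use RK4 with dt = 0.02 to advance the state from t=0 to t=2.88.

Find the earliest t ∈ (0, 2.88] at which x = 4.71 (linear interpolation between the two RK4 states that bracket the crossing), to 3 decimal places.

t=0.000: state=(4.370)
step 1 (dt=0.02): k1=(0.997), k2=(0.991), k3=(0.991), k4=(0.985); state += dt/6·(k1+2k2+2k3+k4)
t=0.020: state=(4.390)
t=0.040: state=(4.409)
t=0.060: state=(4.429)
continuing one RK4 step at a time; state shown every 5 steps (Δt=0.1):
t=0.100: state=(4.467)
t=0.200: state=(4.557)
t=0.300: state=(4.642)
t=0.380: state=(4.705)
next step: t=0.400: state=(4.720) — x has crossed 4.71
linear interpolation between t=0.380 (4.70484) and t=0.400 (4.72008) → t≈0.387

t = 0.387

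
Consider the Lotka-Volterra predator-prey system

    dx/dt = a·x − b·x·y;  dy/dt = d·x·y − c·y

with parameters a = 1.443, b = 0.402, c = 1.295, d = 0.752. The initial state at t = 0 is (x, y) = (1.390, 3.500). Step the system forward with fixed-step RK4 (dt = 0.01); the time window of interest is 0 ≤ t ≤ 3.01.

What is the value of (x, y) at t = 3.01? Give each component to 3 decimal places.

(x, y) = (1.905, 4.243)

t=0.000: state=(1.390, 3.500)
step 1 (dt=0.01): k1=(0.050, -0.874), k2=(0.052, -0.872), k3=(0.052, -0.872), k4=(0.055, -0.870); state += dt/6·(k1+2k2+2k3+k4)
t=0.010: state=(1.391, 3.491)
t=0.020: state=(1.391, 3.483)
t=0.030: state=(1.392, 3.474)
continuing one RK4 step at a time; state shown every 10 steps (Δt=0.1):
t=0.100: state=(1.397, 3.415)
t=0.200: state=(1.410, 3.334)
t=0.300: state=(1.426, 3.258)
t=0.400: state=(1.448, 3.189)
t=0.500: state=(1.473, 3.127)
t=0.600: state=(1.502, 3.072)
t=0.700: state=(1.535, 3.025)
t=0.800: state=(1.572, 2.987)
t=0.900: state=(1.611, 2.958)
t=1.000: state=(1.654, 2.938)
t=1.100: state=(1.698, 2.928)
t=1.200: state=(1.744, 2.927)
t=1.300: state=(1.790, 2.937)
t=1.400: state=(1.837, 2.958)
t=1.500: state=(1.883, 2.989)
t=1.600: state=(1.928, 3.030)
t=1.700: state=(1.970, 3.082)
t=1.800: state=(2.008, 3.145)
t=1.900: state=(2.041, 3.217)
t=2.000: state=(2.069, 3.299)
t=2.100: state=(2.089, 3.389)
t=2.200: state=(2.102, 3.486)
t=2.300: state=(2.107, 3.587)
t=2.400: state=(2.102, 3.692)
t=2.500: state=(2.089, 3.798)
t=2.600: state=(2.067, 3.901)
t=2.700: state=(2.038, 3.999)
t=2.800: state=(2.001, 4.090)
t=2.900: state=(1.958, 4.170)
t=3.000: state=(1.910, 4.237)
t=3.010: state=(1.905, 4.243)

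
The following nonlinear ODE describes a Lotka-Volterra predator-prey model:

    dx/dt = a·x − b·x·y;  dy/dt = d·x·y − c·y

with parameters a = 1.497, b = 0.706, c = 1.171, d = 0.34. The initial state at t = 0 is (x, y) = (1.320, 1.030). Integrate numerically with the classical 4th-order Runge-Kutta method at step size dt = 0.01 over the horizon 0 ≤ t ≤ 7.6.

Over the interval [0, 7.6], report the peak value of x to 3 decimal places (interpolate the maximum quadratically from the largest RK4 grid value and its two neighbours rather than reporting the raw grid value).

max x = 8.749

t=0.000: state=(1.320, 1.030)
step 1 (dt=0.01): k1=(1.016, -0.744), k2=(1.024, -0.739), k3=(1.024, -0.739), k4=(1.031, -0.735); state += dt/6·(k1+2k2+2k3+k4)
t=0.010: state=(1.330, 1.023)
t=0.020: state=(1.341, 1.015)
t=0.030: state=(1.351, 1.008)
continuing one RK4 step at a time; state shown every 25 steps (Δt=0.25):
t=0.250: state=(1.624, 0.870)
t=0.500: state=(2.046, 0.758)
t=0.750: state=(2.620, 0.689)
t=1.000: state=(3.383, 0.663)
t=1.250: state=(4.370, 0.687)
t=1.500: state=(5.589, 0.781)
t=1.750: state=(6.964, 0.993)
t=2.000: state=(8.219, 1.416)
t=2.250: state=(8.745, 2.191)
t=2.500: state=(7.831, 3.345)
t=2.750: state=(5.686, 4.455)
t=3.000: state=(3.576, 4.907)
t=3.250: state=(2.218, 4.658)
t=3.500: state=(1.491, 4.055)
t=3.750: state=(1.125, 3.376)
t=4.000: state=(0.954, 2.749)
t=4.250: state=(0.896, 2.218)
t=4.500: state=(0.916, 1.786)
t=4.750: state=(1.003, 1.446)
t=5.000: state=(1.157, 1.182)
t=5.250: state=(1.391, 0.982)
t=5.500: state=(1.724, 0.836)
t=5.750: state=(2.184, 0.736)
t=6.000: state=(2.804, 0.678)
t=6.250: state=(3.624, 0.664)
t=6.500: state=(4.674, 0.704)
t=6.750: state=(5.948, 0.823)
t=7.000: state=(7.330, 1.080)
t=7.250: state=(8.464, 1.584)
t=7.500: state=(8.659, 2.470)
t=7.600: state=(8.313, 2.934)
largest grid value and its neighbours: x(2.220)=8.74708, x(2.230)=8.74868, x(2.240)=8.74792
parabola through these three points peaks at t≈2.232 with x≈8.74872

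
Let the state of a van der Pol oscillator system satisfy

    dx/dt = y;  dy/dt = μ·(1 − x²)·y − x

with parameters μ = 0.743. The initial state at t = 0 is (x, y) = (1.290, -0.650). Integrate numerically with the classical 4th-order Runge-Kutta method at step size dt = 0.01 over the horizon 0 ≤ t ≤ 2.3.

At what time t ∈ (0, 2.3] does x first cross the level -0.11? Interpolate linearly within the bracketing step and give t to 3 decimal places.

t=0.000: state=(1.290, -0.650)
step 1 (dt=0.01): k1=(-0.650, -0.969), k2=(-0.655, -0.968), k3=(-0.655, -0.968), k4=(-0.660, -0.966); state += dt/6·(k1+2k2+2k3+k4)
t=0.010: state=(1.283, -0.660)
t=0.020: state=(1.277, -0.669)
t=0.030: state=(1.270, -0.679)
continuing one RK4 step at a time; state shown every 10 steps (Δt=0.1):
t=0.100: state=(1.220, -0.746)
t=0.200: state=(1.141, -0.841)
t=0.300: state=(1.052, -0.937)
t=0.400: state=(0.953, -1.037)
t=0.500: state=(0.844, -1.142)
t=0.600: state=(0.725, -1.255)
t=0.700: state=(0.593, -1.376)
t=0.800: state=(0.449, -1.506)
t=0.900: state=(0.292, -1.644)
t=1.000: state=(0.120, -1.786)
t=1.100: state=(-0.065, -1.927)
t=1.120: state=(-0.104, -1.954)
next step: t=1.130: state=(-0.124, -1.967) — x has crossed -0.11
linear interpolation between t=1.120 (-0.10430) and t=1.130 (-0.12390) → t≈1.123

t = 1.123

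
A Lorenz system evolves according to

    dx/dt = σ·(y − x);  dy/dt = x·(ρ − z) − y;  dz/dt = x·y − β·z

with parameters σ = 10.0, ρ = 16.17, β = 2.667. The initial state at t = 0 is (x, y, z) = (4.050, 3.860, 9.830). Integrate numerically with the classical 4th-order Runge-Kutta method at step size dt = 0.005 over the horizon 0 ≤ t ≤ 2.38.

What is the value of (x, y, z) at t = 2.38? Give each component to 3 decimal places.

(x, y, z) = (4.656, 4.338, 14.167)

t=0.000: state=(4.050, 3.860, 9.830)
step 1 (dt=0.005): k1=(-1.900, 21.817, -10.584), k2=(-1.307, 21.839, -10.311), k3=(-1.321, 21.846, -10.307), k4=(-0.742, 21.874, -10.030); state += dt/6·(k1+2k2+2k3+k4)
t=0.005: state=(4.043, 3.969, 9.778)
t=0.010: state=(4.042, 4.079, 9.730)
t=0.015: state=(4.047, 4.189, 9.684)
continuing one RK4 step at a time; state shown every 20 steps (Δt=0.1):
t=0.100: state=(4.772, 6.210, 9.446)
t=0.200: state=(6.669, 8.889, 11.079)
t=0.300: state=(8.735, 10.294, 15.256)
t=0.400: state=(9.103, 8.124, 19.268)
t=0.500: state=(7.146, 4.641, 19.289)
t=0.600: state=(4.879, 3.087, 16.689)
t=0.700: state=(3.711, 3.141, 13.888)
t=0.800: state=(3.639, 4.018, 11.755)
t=0.900: state=(4.410, 5.556, 10.676)
t=1.000: state=(5.887, 7.646, 11.180)
t=1.100: state=(7.700, 9.370, 13.781)
t=1.200: state=(8.718, 8.851, 17.410)
t=1.300: state=(7.860, 6.184, 18.915)
t=1.400: state=(5.959, 4.125, 17.519)
t=1.500: state=(4.551, 3.636, 15.121)
t=1.600: state=(4.127, 4.162, 13.015)
t=1.700: state=(4.557, 5.353, 11.754)
t=1.800: state=(5.661, 7.028, 11.785)
t=1.900: state=(7.130, 8.568, 13.491)
t=2.000: state=(8.181, 8.658, 16.320)
t=2.100: state=(7.889, 6.873, 18.109)
t=2.200: state=(6.495, 4.954, 17.556)
t=2.300: state=(5.177, 4.193, 15.705)
t=2.380: state=(4.656, 4.338, 14.167)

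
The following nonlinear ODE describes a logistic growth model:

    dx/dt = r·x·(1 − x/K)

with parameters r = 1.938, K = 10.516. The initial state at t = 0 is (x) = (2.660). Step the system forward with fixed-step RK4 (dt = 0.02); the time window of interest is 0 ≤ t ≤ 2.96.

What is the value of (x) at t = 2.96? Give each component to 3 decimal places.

(x) = (10.417)

t=0.000: state=(2.660)
step 1 (dt=0.02): k1=(3.851), k2=(3.888), k3=(3.888), k4=(3.924); state += dt/6·(k1+2k2+2k3+k4)
t=0.020: state=(2.738)
t=0.040: state=(2.817)
t=0.060: state=(2.898)
continuing one RK4 step at a time; state shown every 5 steps (Δt=0.1):
t=0.100: state=(3.063)
t=0.200: state=(3.500)
t=0.300: state=(3.966)
t=0.400: state=(4.455)
t=0.500: state=(4.959)
t=0.600: state=(5.468)
t=0.700: state=(5.973)
t=0.800: state=(6.465)
t=0.900: state=(6.936)
t=1.000: state=(7.378)
t=1.100: state=(7.788)
t=1.200: state=(8.161)
t=1.300: state=(8.496)
t=1.400: state=(8.794)
t=1.500: state=(9.055)
t=1.600: state=(9.282)
t=1.700: state=(9.478)
t=1.800: state=(9.646)
t=1.900: state=(9.788)
t=2.000: state=(9.909)
t=2.100: state=(10.011)
t=2.200: state=(10.096)
t=2.300: state=(10.168)
t=2.400: state=(10.228)
t=2.500: state=(10.277)
t=2.600: state=(10.318)
t=2.700: state=(10.353)
t=2.800: state=(10.381)
t=2.900: state=(10.405)
t=2.960: state=(10.417)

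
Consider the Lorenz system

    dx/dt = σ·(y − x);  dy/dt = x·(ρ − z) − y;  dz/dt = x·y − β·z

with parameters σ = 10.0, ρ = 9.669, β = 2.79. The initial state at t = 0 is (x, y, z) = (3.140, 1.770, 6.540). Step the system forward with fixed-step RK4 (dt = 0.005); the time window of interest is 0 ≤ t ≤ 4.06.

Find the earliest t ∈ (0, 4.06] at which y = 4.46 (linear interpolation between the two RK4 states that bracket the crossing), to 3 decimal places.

t = 0.284

t=0.000: state=(3.140, 1.770, 6.540)
step 1 (dt=0.005): k1=(-13.700, 8.055, -12.689), k2=(-13.156, 8.026, -12.598), k3=(-13.170, 8.030, -12.597), k4=(-12.640, 8.002, -12.506); state += dt/6·(k1+2k2+2k3+k4)
t=0.005: state=(3.074, 1.810, 6.477)
t=0.010: state=(3.014, 1.850, 6.415)
t=0.015: state=(2.958, 1.890, 6.354)
continuing one RK4 step at a time; state shown every 40 steps (Δt=0.2):
t=0.200: state=(2.891, 3.484, 4.846)
t=0.280: state=(3.498, 4.412, 4.782)
next step: t=0.285: state=(3.545, 4.476, 4.793) — y has crossed 4.46
linear interpolation between t=0.280 (4.41197) and t=0.285 (4.47571) → t≈0.284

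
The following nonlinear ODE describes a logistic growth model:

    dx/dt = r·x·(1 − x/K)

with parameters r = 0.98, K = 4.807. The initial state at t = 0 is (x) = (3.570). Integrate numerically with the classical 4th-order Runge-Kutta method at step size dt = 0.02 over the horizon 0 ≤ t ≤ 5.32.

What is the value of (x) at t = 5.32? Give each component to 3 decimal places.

(x) = (4.798)

t=0.000: state=(3.570)
step 1 (dt=0.02): k1=(0.900), k2=(0.896), k3=(0.896), k4=(0.892); state += dt/6·(k1+2k2+2k3+k4)
t=0.020: state=(3.588)
t=0.040: state=(3.606)
t=0.060: state=(3.623)
continuing one RK4 step at a time; state shown every 10 steps (Δt=0.2):
t=0.200: state=(3.741)
t=0.400: state=(3.895)
t=0.600: state=(4.031)
t=0.800: state=(4.150)
t=1.000: state=(4.254)
t=1.200: state=(4.343)
t=1.400: state=(4.419)
t=1.600: state=(4.483)
t=1.800: state=(4.538)
t=2.000: state=(4.583)
t=2.200: state=(4.622)
t=2.400: state=(4.654)
t=2.600: state=(4.680)
t=2.800: state=(4.702)
t=3.000: state=(4.721)
t=3.200: state=(4.736)
t=3.400: state=(4.748)
t=3.600: state=(4.759)
t=3.800: state=(4.767)
t=4.000: state=(4.774)
t=4.200: state=(4.780)
t=4.400: state=(4.785)
t=4.600: state=(4.789)
t=4.800: state=(4.792)
t=5.000: state=(4.795)
t=5.200: state=(4.797)
t=5.320: state=(4.798)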